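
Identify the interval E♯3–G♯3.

minor third

Counting letters E–F–G gives a third.
E#→G# = 3 semitones, 1 narrower than the major third (4), so minor.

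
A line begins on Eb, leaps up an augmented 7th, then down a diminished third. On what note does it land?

B##

An augmented seventh up from Eb is D# (letter D, 12 semitones up).
A diminished third down from D# is B## (letter B, 2 semitones down).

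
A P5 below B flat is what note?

Eb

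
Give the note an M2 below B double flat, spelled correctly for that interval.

Abb

B down a major second is A, so the target letter is A.
From Bbb, a major second is 2 semitones down: Abb.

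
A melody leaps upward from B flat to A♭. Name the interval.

minor seventh

Counting letters B–C–D–E–F–G–A gives a seventh.
Bb→Ab = 10 semitones, 1 narrower than the major seventh (11), so minor.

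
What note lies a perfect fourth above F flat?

Bbb

F up a perfect fourth is Bb, so the target letter is B.
From Fb, a perfect fourth is 5 semitones up: Bbb.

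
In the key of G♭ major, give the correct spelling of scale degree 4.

Cb

Degree 4 takes the letter 3 steps above G, which is C.
In major, degree 4 sits 5 semitones above the tonic. Gb + 5 semitones is pitch class 11, spelled on C as Cb.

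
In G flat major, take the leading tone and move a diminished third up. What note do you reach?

The leading tone of Gb major is F.
A diminished third (2 semitones) above F lands on the letter A, giving Abb.

Abb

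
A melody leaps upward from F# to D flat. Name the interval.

Counting letters F–G–A–B–C–D gives a sixth.
F#→Db = 7 semitones, 2 narrower than the major sixth (9), so diminished.

diminished sixth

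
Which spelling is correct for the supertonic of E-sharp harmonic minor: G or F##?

F##

Each scale degree takes a distinct letter name. Degree 2 of a scale on E must use the letter F.
F## and G are enharmonically the same pitch, but only F## uses the letter F, so it is the correct spelling here.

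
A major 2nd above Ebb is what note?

E up a major second is F#, so the target letter is F.
From Ebb, a major second is 2 semitones up: Fb.

Fb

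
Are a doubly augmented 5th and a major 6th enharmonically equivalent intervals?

Yes

A doubly augmented fifth spans 9 semitones; a major sixth spans 9.
They are enharmonically equivalent.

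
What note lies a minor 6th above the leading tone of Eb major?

Bb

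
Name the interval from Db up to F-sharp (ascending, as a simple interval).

The letter names run D→F, a span of 2 letter steps, so the interval is some kind of third.
Db to F# is 5 semitones. A major third is 4, so 5 makes it augmented.

augmented third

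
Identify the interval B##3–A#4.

The letter names run B→A, a span of 6 letter steps, so the interval is some kind of seventh.
B## to A# is 9 semitones. A major seventh is 11, so 9 makes it diminished.

diminished seventh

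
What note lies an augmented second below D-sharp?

C

A second below D lands on the letter C.
An augmented second spans 3 semitones, so D# moves to pitch class 0. On the letter C that is C.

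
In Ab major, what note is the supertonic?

Bb

Degree 2 takes the letter 1 step above A, which is B.
In major, degree 2 sits 2 semitones above the tonic. Ab + 2 semitones is pitch class 10, spelled on B as Bb.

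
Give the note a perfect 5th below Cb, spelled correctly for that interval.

Fb

A fifth below C lands on the letter F.
A perfect fifth spans 7 semitones, so Cb moves to pitch class 4. On the letter F that is Fb.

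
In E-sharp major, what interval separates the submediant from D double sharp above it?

The submediant of E# major is C##.
C## up to D##: letters C→D make it a second; 2 semitones makes it major.

major second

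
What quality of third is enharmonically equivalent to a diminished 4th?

major

A diminished fourth spans 4 semitones.
A third spanning 4 semitones is major (the major third is 4).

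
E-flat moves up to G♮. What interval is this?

The letter names run E→G, a span of 2 letter steps, so the interval is some kind of third.
Eb to G is 4 semitones. A major third is 4, so 4 makes it major.

major third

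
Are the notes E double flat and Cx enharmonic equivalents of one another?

Ebb is pitch class 2; C## is pitch class 2.
All spellings map to pitch class 2, so they are enharmonically equivalent.

Yes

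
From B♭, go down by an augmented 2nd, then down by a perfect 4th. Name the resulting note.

Ebb

An augmented second down from Bb is Abb (letter A, 3 semitones down).
A perfect fourth down from Abb is Ebb (letter E, 5 semitones down).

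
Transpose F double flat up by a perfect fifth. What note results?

Cbb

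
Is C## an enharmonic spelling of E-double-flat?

Yes

C## is pitch class 2; Ebb is pitch class 2.
All spellings map to pitch class 2, so they are enharmonically equivalent.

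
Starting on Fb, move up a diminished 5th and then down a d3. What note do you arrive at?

Ab

A diminished fifth up from Fb is Cbb (letter C, 6 semitones up).
A diminished third down from Cbb is Ab (letter A, 2 semitones down).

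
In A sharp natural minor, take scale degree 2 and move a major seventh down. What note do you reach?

C#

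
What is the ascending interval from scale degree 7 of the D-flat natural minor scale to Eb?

Scale degree 7 of Db natural minor is Cb.
Cb up to Eb: letters C→E make it a third; 4 semitones makes it major.

major third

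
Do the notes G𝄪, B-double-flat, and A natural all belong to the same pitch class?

Yes

G## = pitch class 9 and Bbb = pitch class 9 and A = pitch class 9 — the same pitch class, so they are enharmonic equivalents.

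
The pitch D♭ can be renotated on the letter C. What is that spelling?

C#

Db is pitch class 1. The letter C alone is pitch class 0.
To reach pitch class 1 from C requires an offset of +1 semitone, i.e. sharp: C#.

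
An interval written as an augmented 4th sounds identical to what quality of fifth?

diminished

An augmented fourth spans 6 semitones.
A fifth spanning 6 semitones is diminished (the perfect fifth is 7).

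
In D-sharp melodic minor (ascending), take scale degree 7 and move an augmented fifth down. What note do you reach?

Scale degree 7 of D# melodic minor (ascending) is C##.
An augmented fifth (8 semitones) below C## lands on the letter F, giving F#.

F#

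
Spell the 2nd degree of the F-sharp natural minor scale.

The F# natural minor scale runs F# G# A B C# D E.
Degree 2 is G#.

G#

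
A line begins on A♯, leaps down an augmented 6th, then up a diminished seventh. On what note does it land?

Bbb

An augmented sixth down from A# is C (letter C, 10 semitones down).
A diminished seventh up from C is Bbb (letter B, 9 semitones up).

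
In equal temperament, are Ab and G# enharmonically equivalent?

Ab = pitch class 8 and G# = pitch class 8 — the same pitch class, so they are enharmonic equivalents.

Yes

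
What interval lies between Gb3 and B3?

Counting letters G–A–B gives a third.
Gb→B = 5 semitones, 1 wider than the major third (4), so augmented.

augmented third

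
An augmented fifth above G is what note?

G up a perfect fifth is D, so the target letter is D.
From G, an augmented fifth is 8 semitones up: D#.

D#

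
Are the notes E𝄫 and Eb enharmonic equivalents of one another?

Ebb is pitch class 2; Eb is pitch class 3.
The pitch classes differ (2 vs. 3), so they are not enharmonic equivalents.

No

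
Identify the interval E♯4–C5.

diminished sixth

The letter names run E→C, a span of 5 letter steps, so the interval is some kind of sixth.
E# to C is 7 semitones. A major sixth is 9, so 7 makes it diminished.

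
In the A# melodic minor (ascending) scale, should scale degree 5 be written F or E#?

Each scale degree takes a distinct letter name. Degree 5 of a scale on A must use the letter E.
E# and F are enharmonically the same pitch, but only E# uses the letter E, so it is the correct spelling here.

E#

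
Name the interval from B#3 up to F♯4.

The letter names run B→F, a span of 4 letter steps, so the interval is some kind of fifth.
B# to F# is 6 semitones. A perfect fifth is 7, so 6 makes it diminished.

diminished fifth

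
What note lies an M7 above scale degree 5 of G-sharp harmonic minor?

Scale degree 5 of G# harmonic minor is D#.
A major seventh (11 semitones) above D# lands on the letter C, giving C##.

C##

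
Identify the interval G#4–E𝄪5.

augmented sixth

Counting letters G–A–B–C–D–E gives a sixth.
G#→E## = 10 semitones, 1 wider than the major sixth (9), so augmented.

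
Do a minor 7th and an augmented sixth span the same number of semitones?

A minor seventh spans 10 semitones; an augmented sixth spans 10.
They are enharmonically equivalent.

Yes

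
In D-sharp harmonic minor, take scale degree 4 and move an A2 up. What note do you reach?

A##

Scale degree 4 of D# harmonic minor is G#.
An augmented second (3 semitones) above G# lands on the letter A, giving A##.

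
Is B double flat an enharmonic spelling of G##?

Yes

Bbb is pitch class 9; G## is pitch class 9.
All spellings map to pitch class 9, so they are enharmonically equivalent.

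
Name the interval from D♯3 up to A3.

diminished fifth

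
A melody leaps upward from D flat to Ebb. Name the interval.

minor second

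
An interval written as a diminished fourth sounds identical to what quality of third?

A diminished fourth spans 4 semitones.
A third spanning 4 semitones is major (the major third is 4).

major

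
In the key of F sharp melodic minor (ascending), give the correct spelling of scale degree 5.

C#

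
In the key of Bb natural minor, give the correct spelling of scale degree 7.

Ab

The Bb natural minor scale runs Bb C Db Eb F Gb Ab.
Degree 7 is Ab.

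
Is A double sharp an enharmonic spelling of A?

No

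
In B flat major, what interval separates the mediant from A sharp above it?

augmented fifth

The mediant of Bb major is D.
D up to A#: letters D→A make it a fifth; 8 semitones makes it augmented.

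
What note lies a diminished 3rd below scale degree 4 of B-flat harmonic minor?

Scale degree 4 of Bb harmonic minor is Eb.
A diminished third (2 semitones) below Eb lands on the letter C, giving C#.

C#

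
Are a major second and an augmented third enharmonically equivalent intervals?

A major second spans 2 semitones; an augmented third spans 5.
The spans differ, so they are not enharmonic equivalents.

No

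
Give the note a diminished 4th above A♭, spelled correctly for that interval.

Dbb

A fourth above A lands on the letter D.
A diminished fourth spans 4 semitones, so Ab moves to pitch class 0. On the letter D that is Dbb.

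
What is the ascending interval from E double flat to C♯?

doubly augmented sixth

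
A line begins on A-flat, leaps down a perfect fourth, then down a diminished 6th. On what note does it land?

G#

A perfect fourth down from Ab is Eb (letter E, 5 semitones down).
A diminished sixth down from Eb is G# (letter G, 7 semitones down).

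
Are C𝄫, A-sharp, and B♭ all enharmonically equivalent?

Cbb = pitch class 10 and A# = pitch class 10 and Bb = pitch class 10 — the same pitch class, so they are enharmonic equivalents.

Yes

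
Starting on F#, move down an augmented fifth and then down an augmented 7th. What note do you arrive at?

Cbb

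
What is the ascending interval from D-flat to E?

augmented second

The letter names run D→E, a span of 1 letter step, so the interval is some kind of second.
Db to E is 3 semitones. A major second is 2, so 3 makes it augmented.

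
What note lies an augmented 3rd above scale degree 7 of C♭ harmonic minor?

D#

Scale degree 7 of Cb harmonic minor is Bb.
An augmented third (5 semitones) above Bb lands on the letter D, giving D#.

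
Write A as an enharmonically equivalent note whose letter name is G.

G##

Plain G sits 2 semitones below A, so on the letter G the same pitch needs a double sharp: G##.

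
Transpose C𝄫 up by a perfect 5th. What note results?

Gbb

A fifth above C lands on the letter G.
A perfect fifth spans 7 semitones, so Cbb moves to pitch class 5. On the letter G that is Gbb.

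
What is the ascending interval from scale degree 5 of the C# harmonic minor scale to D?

Scale degree 5 of C# harmonic minor is G#.
G# up to D: letters G→D make it a fifth; 6 semitones makes it diminished.

diminished fifth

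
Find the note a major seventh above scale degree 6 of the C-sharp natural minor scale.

G#

Scale degree 6 of C# natural minor is A.
A major seventh (11 semitones) above A lands on the letter G, giving G#.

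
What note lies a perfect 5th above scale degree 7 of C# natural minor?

F#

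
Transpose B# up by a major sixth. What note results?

B up a major sixth is G#, so the target letter is G.
From B#, a major sixth is 9 semitones up: G##.

G##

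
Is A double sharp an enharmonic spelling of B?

Yes

A## is pitch class 11; B is pitch class 11.
All spellings map to pitch class 11, so they are enharmonically equivalent.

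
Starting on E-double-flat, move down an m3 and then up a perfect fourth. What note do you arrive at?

A minor third down from Ebb is Cb (letter C, 3 semitones down).
A perfect fourth up from Cb is Fb (letter F, 5 semitones up).

Fb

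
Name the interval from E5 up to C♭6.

diminished sixth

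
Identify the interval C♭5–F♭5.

perfect fourth

The letter names run C→F, a span of 3 letter steps, so the interval is some kind of fourth.
Cb to Fb is 5 semitones. A perfect fourth is 5, so 5 makes it perfect.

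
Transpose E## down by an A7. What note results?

F#

E down a major seventh is F, so the target letter is F.
From E##, an augmented seventh is 12 semitones down: F#.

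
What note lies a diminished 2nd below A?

G##

A second below A lands on the letter G.
A diminished second spans 0 semitones, so A moves to pitch class 9. On the letter G that is G##.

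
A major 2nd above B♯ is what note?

B up a major second is C#, so the target letter is C.
From B#, a major second is 2 semitones up: C##.

C##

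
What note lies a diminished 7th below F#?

G##

A seventh below F lands on the letter G.
A diminished seventh spans 9 semitones, so F# moves to pitch class 9. On the letter G that is G##.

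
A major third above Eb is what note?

G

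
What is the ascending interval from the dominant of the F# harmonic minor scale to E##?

The dominant of F# harmonic minor is C#.
C# up to E##: letters C→E make it a third; 5 semitones makes it augmented.

augmented third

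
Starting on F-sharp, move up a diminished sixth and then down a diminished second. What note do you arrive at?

A diminished sixth up from F# is Db (letter D, 7 semitones up).
A diminished second down from Db is C# (letter C, 0 semitones down).

C#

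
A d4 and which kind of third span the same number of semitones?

major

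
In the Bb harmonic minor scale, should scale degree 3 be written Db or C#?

Db

Each scale degree takes a distinct letter name. Degree 3 of a scale on B must use the letter D.
Db and C# are enharmonically the same pitch, but only Db uses the letter D, so it is the correct spelling here.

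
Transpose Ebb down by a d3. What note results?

E down a major third is C, so the target letter is C.
From Ebb, a diminished third is 2 semitones down: C.

C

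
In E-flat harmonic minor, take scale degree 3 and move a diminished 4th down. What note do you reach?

D

Scale degree 3 of Eb harmonic minor is Gb.
A diminished fourth (4 semitones) below Gb lands on the letter D, giving D.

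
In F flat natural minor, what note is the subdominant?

Bbb

The Fb natural minor scale runs Fb Gb Abb Bbb Cb Dbb Ebb.
Degree 4 is Bbb.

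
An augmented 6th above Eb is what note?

C#

E up a major sixth is C#, so the target letter is C.
From Eb, an augmented sixth is 10 semitones up: C#.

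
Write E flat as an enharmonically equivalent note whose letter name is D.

D#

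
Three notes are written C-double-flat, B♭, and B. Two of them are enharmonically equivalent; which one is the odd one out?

B

In 12-tone equal temperament, enharmonic equivalents share a pitch class. Cbb is pitch class 10; Bb is pitch class 10; B is pitch class 11.
Cbb and Bb share pitch class 10, while B is pitch class 11.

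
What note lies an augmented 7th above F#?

E##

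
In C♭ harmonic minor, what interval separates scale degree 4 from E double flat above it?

minor seventh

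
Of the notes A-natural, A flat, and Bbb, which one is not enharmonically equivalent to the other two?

Ab

In 12-tone equal temperament, enharmonic equivalents share a pitch class. A is pitch class 9; Ab is pitch class 8; Bbb is pitch class 9.
A and Bbb share pitch class 9, while Ab is pitch class 8.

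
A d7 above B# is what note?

B up a major seventh is A#, so the target letter is A.
From B#, a diminished seventh is 9 semitones up: A.

A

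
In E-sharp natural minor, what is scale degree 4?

A#

Degree 4 takes the letter 3 steps above E, which is A.
In natural minor, degree 4 sits 5 semitones above the tonic. E# + 5 semitones is pitch class 10, spelled on A as A#.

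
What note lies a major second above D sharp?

D up a major second is E, so the target letter is E.
From D#, a major second is 2 semitones up: E#.

E#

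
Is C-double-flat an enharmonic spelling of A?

Two spellings are enharmonically equivalent only if they share a pitch class.
Here Cbb → 10, A → 9; 9 ≠ 10, so they are not.

No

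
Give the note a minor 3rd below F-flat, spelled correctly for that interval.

A third below F lands on the letter D.
A minor third spans 3 semitones, so Fb moves to pitch class 1. On the letter D that is Db.

Db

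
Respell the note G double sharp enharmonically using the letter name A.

A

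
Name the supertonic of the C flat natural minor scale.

Db

Degree 2 takes the letter 1 step above C, which is D.
In natural minor, degree 2 sits 2 semitones above the tonic. Cb + 2 semitones is pitch class 1, spelled on D as Db.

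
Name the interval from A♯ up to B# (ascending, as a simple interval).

Counting letters A–B gives a second.
A#→B# = 2 semitones, exactly the major second.

major second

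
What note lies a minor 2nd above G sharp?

A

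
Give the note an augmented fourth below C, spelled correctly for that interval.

Gb

A fourth below C lands on the letter G.
An augmented fourth spans 6 semitones, so C moves to pitch class 6. On the letter G that is Gb.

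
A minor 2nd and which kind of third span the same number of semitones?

doubly diminished

A minor second spans 1 semitone.
A third spanning 1 semitone is doubly diminished (the major third is 4).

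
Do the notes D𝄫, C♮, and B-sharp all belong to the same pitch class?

Yes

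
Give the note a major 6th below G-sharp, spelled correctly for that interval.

B

A sixth below G lands on the letter B.
A major sixth spans 9 semitones, so G# moves to pitch class 11. On the letter B that is B.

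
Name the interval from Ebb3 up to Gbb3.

minor third

Counting letters E–F–G gives a third.
Ebb→Gbb = 3 semitones, 1 narrower than the major third (4), so minor.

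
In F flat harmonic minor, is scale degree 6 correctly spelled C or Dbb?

Dbb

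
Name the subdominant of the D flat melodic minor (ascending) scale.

The Db melodic minor (ascending) scale runs Db Eb Fb Gb Ab Bb C.
Degree 4 is Gb.

Gb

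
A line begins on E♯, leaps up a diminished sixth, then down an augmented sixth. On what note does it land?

Ebb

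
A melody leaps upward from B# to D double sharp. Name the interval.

major third

Counting letters B–C–D gives a third.
B#→D## = 4 semitones, exactly the major third.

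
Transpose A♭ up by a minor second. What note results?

A up a major second is B, so the target letter is B.
From Ab, a minor second is 1 semitone up: Bbb.

Bbb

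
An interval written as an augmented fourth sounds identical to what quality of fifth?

diminished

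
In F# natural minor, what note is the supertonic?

G#

Degree 2 takes the letter 1 step above F, which is G.
In natural minor, degree 2 sits 2 semitones above the tonic. F# + 2 semitones is pitch class 8, spelled on G as G#.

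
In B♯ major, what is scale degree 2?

C##

The B# major scale runs B# C## D## E# F## G## A##.
Degree 2 is C##.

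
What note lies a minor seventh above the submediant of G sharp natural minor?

The submediant of G# natural minor is E.
A minor seventh (10 semitones) above E lands on the letter D, giving D.

D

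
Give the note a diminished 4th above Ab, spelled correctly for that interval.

Dbb

A fourth above A lands on the letter D.
A diminished fourth spans 4 semitones, so Ab moves to pitch class 0. On the letter D that is Dbb.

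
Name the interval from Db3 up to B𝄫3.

The letter names run D→B, a span of 5 letter steps, so the interval is some kind of sixth.
Db to Bbb is 8 semitones. A major sixth is 9, so 8 makes it minor.

minor sixth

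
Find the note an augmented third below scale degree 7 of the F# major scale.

C

Scale degree 7 of F# major is E#.
An augmented third (5 semitones) below E# lands on the letter C, giving C.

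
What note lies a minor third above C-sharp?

E

A third above C lands on the letter E.
A minor third spans 3 semitones, so C# moves to pitch class 4. On the letter E that is E.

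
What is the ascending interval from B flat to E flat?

perfect fourth

Counting letters B–C–D–E gives a fourth.
Bb→Eb = 5 semitones, exactly the perfect fourth.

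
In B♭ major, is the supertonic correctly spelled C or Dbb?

C

Each scale degree takes a distinct letter name. Degree 2 of a scale on B must use the letter C.
C and Dbb are enharmonically the same pitch, but only C uses the letter C, so it is the correct spelling here.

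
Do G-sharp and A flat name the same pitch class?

Yes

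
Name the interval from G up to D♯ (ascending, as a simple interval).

The letter names run G→D, a span of 4 letter steps, so the interval is some kind of fifth.
G to D# is 8 semitones. A perfect fifth is 7, so 8 makes it augmented.

augmented fifth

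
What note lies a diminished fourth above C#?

F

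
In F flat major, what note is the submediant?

Db

Degree 6 takes the letter 5 steps above F, which is D.
In major, degree 6 sits 9 semitones above the tonic. Fb + 9 semitones is pitch class 1, spelled on D as Db.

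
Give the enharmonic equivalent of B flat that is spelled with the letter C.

Cbb

Bb is pitch class 10. The letter C alone is pitch class 0.
To reach pitch class 10 from C requires an offset of -2 semitones, i.e. double flat: Cbb.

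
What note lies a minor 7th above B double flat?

B up a major seventh is A#, so the target letter is A.
From Bbb, a minor seventh is 10 semitones up: Abb.

Abb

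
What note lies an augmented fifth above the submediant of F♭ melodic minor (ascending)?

The submediant of Fb melodic minor (ascending) is Db.
An augmented fifth (8 semitones) above Db lands on the letter A, giving A.

A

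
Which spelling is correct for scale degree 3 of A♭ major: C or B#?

Each scale degree takes a distinct letter name. Degree 3 of a scale on A must use the letter C.
C and B# are enharmonically the same pitch, but only C uses the letter C, so it is the correct spelling here.

C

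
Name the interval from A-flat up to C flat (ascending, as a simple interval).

minor third

Counting letters A–B–C gives a third.
Ab→Cb = 3 semitones, 1 narrower than the major third (4), so minor.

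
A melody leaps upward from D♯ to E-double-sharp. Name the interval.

The letter names run D→E, a span of 1 letter step, so the interval is some kind of second.
D# to E## is 3 semitones. A major second is 2, so 3 makes it augmented.

augmented second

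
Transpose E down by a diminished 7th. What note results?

F##

A seventh below E lands on the letter F.
A diminished seventh spans 9 semitones, so E moves to pitch class 7. On the letter F that is F##.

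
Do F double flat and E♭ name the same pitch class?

Yes

Fbb = pitch class 3 and Eb = pitch class 3 — the same pitch class, so they are enharmonic equivalents.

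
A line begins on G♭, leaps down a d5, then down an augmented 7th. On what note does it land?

A diminished fifth down from Gb is C (letter C, 6 semitones down).
An augmented seventh down from C is Dbb (letter D, 12 semitones down).

Dbb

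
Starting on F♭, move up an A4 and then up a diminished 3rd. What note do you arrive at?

Dbb

An augmented fourth up from Fb is Bb (letter B, 6 semitones up).
A diminished third up from Bb is Dbb (letter D, 2 semitones up).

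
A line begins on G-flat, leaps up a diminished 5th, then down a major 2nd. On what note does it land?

Cbb

A diminished fifth up from Gb is Dbb (letter D, 6 semitones up).
A major second down from Dbb is Cbb (letter C, 2 semitones down).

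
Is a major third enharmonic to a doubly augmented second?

A major third spans 4 semitones; a doubly augmented second spans 4.
They are enharmonically equivalent.

Yes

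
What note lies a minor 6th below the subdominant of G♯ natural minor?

The subdominant of G# natural minor is C#.
A minor sixth (8 semitones) below C# lands on the letter E, giving E#.

E#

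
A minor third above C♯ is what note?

A third above C lands on the letter E.
A minor third spans 3 semitones, so C# moves to pitch class 4. On the letter E that is E.

E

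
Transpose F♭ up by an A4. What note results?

A fourth above F lands on the letter B.
An augmented fourth spans 6 semitones, so Fb moves to pitch class 10. On the letter B that is Bb.

Bb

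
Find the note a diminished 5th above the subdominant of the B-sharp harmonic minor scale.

The subdominant of B# harmonic minor is E#.
A diminished fifth (6 semitones) above E# lands on the letter B, giving B.

B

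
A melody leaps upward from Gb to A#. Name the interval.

doubly augmented second

The letter names run G→A, a span of 1 letter step, so the interval is some kind of second.
Gb to A# is 4 semitones. A major second is 2, so 4 makes it doubly augmented.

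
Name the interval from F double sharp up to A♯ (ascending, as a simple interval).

minor third

The letter names run F→A, a span of 2 letter steps, so the interval is some kind of third.
F## to A# is 3 semitones. A major third is 4, so 3 makes it minor.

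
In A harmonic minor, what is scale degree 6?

F

Degree 6 takes the letter 5 steps above A, which is F.
In harmonic minor, degree 6 sits 8 semitones above the tonic. A + 8 semitones is pitch class 5, spelled on F as F.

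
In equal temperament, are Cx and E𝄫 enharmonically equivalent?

Yes

C## is pitch class 2; Ebb is pitch class 2.
All spellings map to pitch class 2, so they are enharmonically equivalent.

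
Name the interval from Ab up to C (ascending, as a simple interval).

Counting letters A–B–C gives a third.
Ab→C = 4 semitones, exactly the major third.

major third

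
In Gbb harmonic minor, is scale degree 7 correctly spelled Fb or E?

Fb

Each scale degree takes a distinct letter name. Degree 7 of a scale on G must use the letter F.
Fb and E are enharmonically the same pitch, but only Fb uses the letter F, so it is the correct spelling here.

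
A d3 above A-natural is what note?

A up a major third is C#, so the target letter is C.
From A, a diminished third is 2 semitones up: Cb.

Cb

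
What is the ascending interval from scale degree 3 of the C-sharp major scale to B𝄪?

Scale degree 3 of C# major is E#.
E# up to B##: letters E→B make it a fifth; 8 semitones makes it augmented.

augmented fifth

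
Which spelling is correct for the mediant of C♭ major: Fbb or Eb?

Eb

Each scale degree takes a distinct letter name. Degree 3 of a scale on C must use the letter E.
Eb and Fbb are enharmonically the same pitch, but only Eb uses the letter E, so it is the correct spelling here.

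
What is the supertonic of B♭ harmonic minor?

Degree 2 takes the letter 1 step above B, which is C.
In harmonic minor, degree 2 sits 2 semitones above the tonic. Bb + 2 semitones is pitch class 0, spelled on C as C.

C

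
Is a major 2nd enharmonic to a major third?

A major second spans 2 semitones; a major third spans 4.
The spans differ, so they are not enharmonic equivalents.

No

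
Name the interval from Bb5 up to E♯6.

doubly augmented fourth

Counting letters B–C–D–E gives a fourth.
Bb→E# = 7 semitones, 2 wider than the perfect fourth (5), so doubly augmented.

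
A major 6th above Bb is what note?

G

A sixth above B lands on the letter G.
A major sixth spans 9 semitones, so Bb moves to pitch class 7. On the letter G that is G.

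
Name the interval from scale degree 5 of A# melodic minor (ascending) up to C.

diminished sixth

Scale degree 5 of A# melodic minor (ascending) is E#.
E# up to C: letters E→C make it a sixth; 7 semitones makes it diminished.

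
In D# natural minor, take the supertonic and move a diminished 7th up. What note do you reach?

D

The supertonic of D# natural minor is E#.
A diminished seventh (9 semitones) above E# lands on the letter D, giving D.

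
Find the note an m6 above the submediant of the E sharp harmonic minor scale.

A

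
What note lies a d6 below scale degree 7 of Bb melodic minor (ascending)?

C##

Scale degree 7 of Bb melodic minor (ascending) is A.
A diminished sixth (7 semitones) below A lands on the letter C, giving C##.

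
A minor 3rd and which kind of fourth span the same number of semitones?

A minor third spans 3 semitones.
A fourth spanning 3 semitones is doubly diminished (the perfect fourth is 5).

doubly diminished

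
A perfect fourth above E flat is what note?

E up a perfect fourth is A, so the target letter is A.
From Eb, a perfect fourth is 5 semitones up: Ab.

Ab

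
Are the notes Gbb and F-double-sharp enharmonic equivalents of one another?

Gbb is pitch class 5; F## is pitch class 7.
The pitch classes differ (5 vs. 7), so they are not enharmonic equivalents.

No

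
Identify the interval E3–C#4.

major sixth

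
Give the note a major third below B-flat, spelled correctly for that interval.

Gb

B down a major third is G, so the target letter is G.
From Bb, a major third is 4 semitones down: Gb.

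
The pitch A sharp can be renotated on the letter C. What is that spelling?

A# is pitch class 10. The letter C alone is pitch class 0.
To reach pitch class 10 from C requires an offset of -2 semitones, i.e. double flat: Cbb.

Cbb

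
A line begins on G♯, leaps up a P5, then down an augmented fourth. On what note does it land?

A

A perfect fifth up from G# is D# (letter D, 7 semitones up).
An augmented fourth down from D# is A (letter A, 6 semitones down).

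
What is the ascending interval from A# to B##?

augmented second

Counting letters A–B gives a second.
A#→B## = 3 semitones, 1 wider than the major second (2), so augmented.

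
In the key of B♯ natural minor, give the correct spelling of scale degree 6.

The B# natural minor scale runs B# C## D# E# F## G# A#.
Degree 6 is G#.

G#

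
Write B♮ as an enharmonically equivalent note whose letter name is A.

B is pitch class 11. The letter A alone is pitch class 9.
To reach pitch class 11 from A requires an offset of +2 semitones, i.e. double sharp: A##.

A##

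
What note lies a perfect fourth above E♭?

Ab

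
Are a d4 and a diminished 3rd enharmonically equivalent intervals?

No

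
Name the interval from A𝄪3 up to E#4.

Counting letters A–B–C–D–E gives a fifth.
A##→E# = 6 semitones, 1 narrower than the perfect fifth (7), so diminished.

diminished fifth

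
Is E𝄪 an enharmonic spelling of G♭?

E## is pitch class 6; Gb is pitch class 6.
All spellings map to pitch class 6, so they are enharmonically equivalent.

Yes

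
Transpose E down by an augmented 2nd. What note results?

Db

E down a major second is D, so the target letter is D.
From E, an augmented second is 3 semitones down: Db.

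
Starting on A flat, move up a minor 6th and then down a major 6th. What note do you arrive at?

A minor sixth up from Ab is Fb (letter F, 8 semitones up).
A major sixth down from Fb is Abb (letter A, 9 semitones down).

Abb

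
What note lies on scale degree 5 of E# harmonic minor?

Degree 5 takes the letter 4 steps above E, which is B.
In harmonic minor, degree 5 sits 7 semitones above the tonic. E# + 7 semitones is pitch class 0, spelled on B as B#.

B#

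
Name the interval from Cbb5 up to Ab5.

The letter names run C→A, a span of 5 letter steps, so the interval is some kind of sixth.
Cbb to Ab is 10 semitones. A major sixth is 9, so 10 makes it augmented.

augmented sixth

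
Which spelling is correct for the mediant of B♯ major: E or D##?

Each scale degree takes a distinct letter name. Degree 3 of a scale on B must use the letter D.
D## and E are enharmonically the same pitch, but only D## uses the letter D, so it is the correct spelling here.

D##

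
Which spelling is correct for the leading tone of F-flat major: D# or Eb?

Eb

Each scale degree takes a distinct letter name. Degree 7 of a scale on F must use the letter E.
Eb and D# are enharmonically the same pitch, but only Eb uses the letter E, so it is the correct spelling here.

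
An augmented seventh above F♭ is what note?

E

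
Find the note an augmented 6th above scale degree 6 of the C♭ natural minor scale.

F

Scale degree 6 of Cb natural minor is Abb.
An augmented sixth (10 semitones) above Abb lands on the letter F, giving F.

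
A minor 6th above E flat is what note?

Cb

A sixth above E lands on the letter C.
A minor sixth spans 8 semitones, so Eb moves to pitch class 11. On the letter C that is Cb.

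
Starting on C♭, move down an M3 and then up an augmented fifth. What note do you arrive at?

Eb

A major third down from Cb is Abb (letter A, 4 semitones down).
An augmented fifth up from Abb is Eb (letter E, 8 semitones up).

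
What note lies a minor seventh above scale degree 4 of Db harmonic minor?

Fb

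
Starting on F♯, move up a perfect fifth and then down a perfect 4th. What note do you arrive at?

G#

A perfect fifth up from F# is C# (letter C, 7 semitones up).
A perfect fourth down from C# is G# (letter G, 5 semitones down).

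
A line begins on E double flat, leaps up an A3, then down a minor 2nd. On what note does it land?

F#

An augmented third up from Ebb is G (letter G, 5 semitones up).
A minor second down from G is F# (letter F, 1 semitone down).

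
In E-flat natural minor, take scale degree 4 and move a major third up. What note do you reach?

C

Scale degree 4 of Eb natural minor is Ab.
A major third (4 semitones) above Ab lands on the letter C, giving C.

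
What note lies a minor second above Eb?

E up a major second is F#, so the target letter is F.
From Eb, a minor second is 1 semitone up: Fb.

Fb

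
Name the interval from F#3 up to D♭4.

diminished sixth

The letter names run F→D, a span of 5 letter steps, so the interval is some kind of sixth.
F# to Db is 7 semitones. A major sixth is 9, so 7 makes it diminished.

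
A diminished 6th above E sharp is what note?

C

E up a major sixth is C#, so the target letter is C.
From E#, a diminished sixth is 7 semitones up: C.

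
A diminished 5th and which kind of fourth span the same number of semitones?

augmented

A diminished fifth spans 6 semitones.
A fourth spanning 6 semitones is augmented (the perfect fourth is 5).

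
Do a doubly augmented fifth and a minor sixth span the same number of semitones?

A doubly augmented fifth spans 9 semitones; a minor sixth spans 8.
The spans differ, so they are not enharmonic equivalents.

No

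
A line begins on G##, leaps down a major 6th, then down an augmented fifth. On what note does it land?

E

A major sixth down from G## is B# (letter B, 9 semitones down).
An augmented fifth down from B# is E (letter E, 8 semitones down).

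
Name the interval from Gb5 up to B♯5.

The letter names run G→B, a span of 2 letter steps, so the interval is some kind of third.
Gb to B# is 6 semitones. A major third is 4, so 6 makes it doubly augmented.

doubly augmented third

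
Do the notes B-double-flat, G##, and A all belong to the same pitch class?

Yes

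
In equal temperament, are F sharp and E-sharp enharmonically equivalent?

No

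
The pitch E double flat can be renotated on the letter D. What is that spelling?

Plain D sits at the same pitch as Ebb, so on the letter D the same pitch needs a natural: D.

D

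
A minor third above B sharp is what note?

D#

A third above B lands on the letter D.
A minor third spans 3 semitones, so B# moves to pitch class 3. On the letter D that is D#.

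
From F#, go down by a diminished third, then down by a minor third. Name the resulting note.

A diminished third down from F# is D## (letter D, 2 semitones down).
A minor third down from D## is B## (letter B, 3 semitones down).

B##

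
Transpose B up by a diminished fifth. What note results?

F

A fifth above B lands on the letter F.
A diminished fifth spans 6 semitones, so B moves to pitch class 5. On the letter F that is F.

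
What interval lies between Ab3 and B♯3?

The letter names run A→B, a span of 1 letter step, so the interval is some kind of second.
Ab to B# is 4 semitones. A major second is 2, so 4 makes it doubly augmented.

doubly augmented second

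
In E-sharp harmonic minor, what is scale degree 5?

Degree 5 takes the letter 4 steps above E, which is B.
In harmonic minor, degree 5 sits 7 semitones above the tonic. E# + 7 semitones is pitch class 0, spelled on B as B#.

B#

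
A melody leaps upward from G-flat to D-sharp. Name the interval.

The letter names run G→D, a span of 4 letter steps, so the interval is some kind of fifth.
Gb to D# is 9 semitones. A perfect fifth is 7, so 9 makes it doubly augmented.

doubly augmented fifth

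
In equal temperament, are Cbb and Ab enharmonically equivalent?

Cbb is pitch class 10; Ab is pitch class 8.
The pitch classes differ (10 vs. 8), so they are not enharmonic equivalents.

No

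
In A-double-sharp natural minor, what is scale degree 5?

E##

Degree 5 takes the letter 4 steps above A, which is E.
In natural minor, degree 5 sits 7 semitones above the tonic. A## + 7 semitones is pitch class 6, spelled on E as E##.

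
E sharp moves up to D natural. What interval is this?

Counting letters E–F–G–A–B–C–D gives a seventh.
E#→D = 9 semitones, 2 narrower than the major seventh (11), so diminished.

diminished seventh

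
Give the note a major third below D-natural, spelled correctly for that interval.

A third below D lands on the letter B.
A major third spans 4 semitones, so D moves to pitch class 10. On the letter B that is Bb.

Bb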